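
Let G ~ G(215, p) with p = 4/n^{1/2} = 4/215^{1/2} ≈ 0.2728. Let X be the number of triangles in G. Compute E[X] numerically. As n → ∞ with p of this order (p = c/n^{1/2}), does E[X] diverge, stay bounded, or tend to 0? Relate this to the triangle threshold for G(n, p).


Number of potential triangles: C(215, 3) = 1633355.
Each occurs with probability p³ ≈ (0.2728)³ ≈ 2.0301227e-02.
By linearity: E[X] = C(215, 3)·p³ ≈ 1633355 · 2.0301227e-02 ≈ 33159.11038.
Since α = 1/2 < 1, p = c/n^{1/2} ≫ 1/n is above the triangle threshold p ~ 1/n. Asymptotically E[X] ~ (c³/6)·n^{3(1−α)} = (4³/6)·n^{1.5} → ∞; triangles are abundant w.h.p.

E[X] ≈ 33159.11038; in regime p = Θ(1/n^{1/2}) E[X] diverges (above the triangle threshold p ~ 1/n).


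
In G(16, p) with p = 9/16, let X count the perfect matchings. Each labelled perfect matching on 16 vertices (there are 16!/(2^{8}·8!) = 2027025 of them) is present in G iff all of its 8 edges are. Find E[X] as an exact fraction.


K_16 has 16!/(2^{8}·8!) = 2027025 labelled perfect matchings.
For each such perfect matching H, let X_H = 1 if all 8 edges of H are present in G. Then P[X_H = 1] = p^{8} = (9/16)^{8} = 43046721/4294967296.
By linearity: E[X] = Σ_H E[X_H] = 2027025 · p^{8} = 2027025 · 43046721/4294967296 = 87256779635025/4294967296.
Numerically: E[X] ≈ 20316.1.

E[X] = 2027025 · (9/16)^{8} = 87256779635025/4294967296 ≈ 20316.1.


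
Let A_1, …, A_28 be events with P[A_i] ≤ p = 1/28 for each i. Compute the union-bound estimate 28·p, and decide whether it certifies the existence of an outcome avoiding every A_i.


Union bound: P[∪_{i=1}^{28} A_i] ≤ Σ_i P[A_i] ≤ 28·p = 28·(1/28) = 1.
Numerically: 1 ≈ 1.0000.
Is 1 < 1? NO.
Since the bound 1 is ≥ 1, the union bound is uninformative here; it does NOT by itself certify existence.

28·p = 1 ≈ 1.0000; existence NOT certified by the union bound.


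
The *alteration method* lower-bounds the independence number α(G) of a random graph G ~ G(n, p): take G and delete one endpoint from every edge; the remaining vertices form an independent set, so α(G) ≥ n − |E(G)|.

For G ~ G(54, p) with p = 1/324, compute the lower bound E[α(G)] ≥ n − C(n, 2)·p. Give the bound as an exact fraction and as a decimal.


E[|E(G)|] = C(54, 2)·p = 1431 · (1/324) = 53/12.
E[α(G)] ≥ n − E[|E(G)|] = 54 − 53/12 = 595/12.
Numerically: ≈ 49.5833.
(This is only a lower bound; the true E[α(G)] may be larger.)

E[α(G)] ≥ 595/12 ≈ 49.5833.


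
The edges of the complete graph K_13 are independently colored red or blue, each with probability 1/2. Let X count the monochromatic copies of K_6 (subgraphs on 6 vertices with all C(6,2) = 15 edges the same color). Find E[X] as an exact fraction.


Let X = Σ_S X_S over the C(13, 6) = 1716 subsets S of size 6, where X_S = 1 if the K_6 on S is monochromatic.
For a fixed S, the K_6 on S has C(6, 2) = 15 edges. P[all 15 edges red] = (1/2)^15, and likewise for blue, so P[monochromatic] = 2·(1/2)^15 = 2^{1 − 15} = 1/16384.
By linearity: E[X] = C(13, 6) · 2^{1 − 15} = 1716 · 1/16384 = 429/4096.
Numerically: E[X] ≈ 0.1047.

E[X] = C(13,6)·2^(1−C(6,2)) = 429/4096 ≈ 0.1047.


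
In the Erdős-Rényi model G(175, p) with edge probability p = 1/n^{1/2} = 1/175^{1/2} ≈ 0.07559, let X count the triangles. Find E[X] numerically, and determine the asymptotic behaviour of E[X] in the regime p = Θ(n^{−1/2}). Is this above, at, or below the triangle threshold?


Number of potential triangles: C(175, 3) = 877975.
Each occurs with probability p³ ≈ (0.07559)³ ≈ 4.319594e-04.
By linearity: E[X] = C(175, 3)·p³ ≈ 877975 · 4.319594e-04 ≈ 379.2496.
Since α = 1/2 < 1, p = c/n^{1/2} ≫ 1/n is above the triangle threshold p ~ 1/n. Asymptotically E[X] ~ (c³/6)·n^{3(1−α)} = (1³/6)·n^{1.5} → ∞; triangles are abundant w.h.p.

E[X] ≈ 379.2496; in regime p = Θ(1/n^{1/2}) E[X] diverges (above the triangle threshold p ~ 1/n).


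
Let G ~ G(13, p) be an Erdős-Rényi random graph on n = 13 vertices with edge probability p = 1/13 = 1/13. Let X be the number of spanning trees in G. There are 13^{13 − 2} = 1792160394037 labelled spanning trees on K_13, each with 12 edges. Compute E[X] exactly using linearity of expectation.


K_13 has 13^{13 − 2} = 1792160394037 labelled spanning trees.
For each such spanning tree H, let X_H = 1 if all 12 edges of H are present in G. Then P[X_H = 1] = p^{12} = (1/13)^{12} = 1/23298085122481.
By linearity: E[X] = Σ_H E[X_H] = 1792160394037 · p^{12} = 1792160394037 · 1/23298085122481 = 1/13.
Numerically: E[X] ≈ 0.0769.

E[X] = 1792160394037 · (1/13)^{12} = 1/13 ≈ 0.0769.


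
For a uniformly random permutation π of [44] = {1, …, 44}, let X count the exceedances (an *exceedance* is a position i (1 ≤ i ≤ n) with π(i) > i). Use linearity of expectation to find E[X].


Write X = Σ_{i=1}^{44} X_i, where X_i = 1_{π(i) > i}.
For each fixed i, π(i) is uniform over {1, …, 44} (marginal of a uniform permutation), so P[π(i) > i] = (n − i)/n. Summing: Σ_{i=1}^{44} (n − i)/n = (0 + 1 + … + 43)/44 = 44(44 − 1)/(2·44) = (44 − 1)/2.
Hence E[X] = Σ_{i=1}^{44} (44 − i)/44 = 43/2 ≈ 21.50000.

E[X] = 43/2 = 21.50000.


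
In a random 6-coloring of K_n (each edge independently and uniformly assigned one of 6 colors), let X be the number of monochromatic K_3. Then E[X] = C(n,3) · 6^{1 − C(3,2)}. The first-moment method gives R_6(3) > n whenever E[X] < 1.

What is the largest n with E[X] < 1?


We need C(n, 3) · 6^{1 − 3} < 1, i.e. C(n, 3) < 6^{3 − 1} = 36.
Check values of n near the boundary:
  n = 6: C(6, 3) = 20; 20 < 36? YES
  n = 7: C(7, 3) = 35; 35 < 36? YES
  n = 8: C(8, 3) = 56; 56 < 36? NO
The largest n with C(n, 3) < 36 is n = 7 (where E[X] = 35/36 ≈ 0.97222). Hence R_6(3) > 7, i.e. R_6(3) ≥ 8.

Largest n = 7; hence R_6(3) > 7.


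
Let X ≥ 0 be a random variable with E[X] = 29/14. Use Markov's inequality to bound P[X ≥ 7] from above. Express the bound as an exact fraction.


μ = E[X] = 29/14, a = 7.
Markov: P[X ≥ 7] ≤ μ/a = (29/14)/7 = 29/98.
Numerically: ≈ 0.29592.
(Since a = 7 > μ = 2.07143, the bound 29/98 is < 1 and informative.)

P[X ≥ 7] ≤ 29/98 ≈ 0.29592.


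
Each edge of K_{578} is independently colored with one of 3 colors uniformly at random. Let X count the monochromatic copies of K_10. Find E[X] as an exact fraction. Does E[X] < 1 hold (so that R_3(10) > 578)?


E[X] = C(578, 10) · 3^{1 − 45} = 1060514767274403635480 · 3^{−44} = 1060514767274403635480/984770902183611232881.
As a reduced fraction: E[X] = 1060514767274403635480/984770902183611232881 ≈ 1.076915.
Is E[X] < 1? NO.
Since E[X] ≥ 1, the first-moment bound is inconclusive at n = 578; it does NOT by itself certify R_3(10) > 578.

E[X] = 1060514767274403635480/984770902183611232881 ≈ 1.076915; E[X] ≥ 1; first-moment method inconclusive here.


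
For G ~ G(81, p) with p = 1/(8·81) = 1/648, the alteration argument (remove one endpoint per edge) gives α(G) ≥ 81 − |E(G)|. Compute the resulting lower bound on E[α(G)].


E[|E(G)|] = C(81, 2)·p = 3240 · (1/648) = 5.
E[α(G)] ≥ n − E[|E(G)|] = 81 − 5 = 76.
Numerically: ≈ 76.00000.
(This is only a lower bound; the true E[α(G)] may be larger.)

E[α(G)] ≥ 76 ≈ 76.00000.


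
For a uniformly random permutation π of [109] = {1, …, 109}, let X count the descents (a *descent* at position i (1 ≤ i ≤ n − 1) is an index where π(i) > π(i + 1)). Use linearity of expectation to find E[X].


Write X = Σ X_I over i = 1, …, 108, with X_I the indicator of one descent.
There are 108 indicators.
For each fixed i, the pair (π(i), π(i+1)) is a uniformly random ordered pair of distinct values from {1, …, 109}; by symmetry P[π(i) > π(i+1)] = 1/2.
By linearity: E[X] = 108 · (1/2) = (109 − 1) · (1/2) = 54 ≈ 54.0000.

E[X] = 54 = 54.0000.


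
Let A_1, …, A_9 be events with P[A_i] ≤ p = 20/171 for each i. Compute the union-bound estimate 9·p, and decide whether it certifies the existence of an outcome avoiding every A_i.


Union bound: P[∪_{i=1}^{9} A_i] ≤ Σ_i P[A_i] ≤ 9·p = 9·(20/171) = 20/19.
Numerically: 20/19 ≈ 1.0526.
Is 20/19 < 1? NO.
Since the bound 20/19 is ≥ 1, the union bound is uninformative here; it does NOT by itself certify existence.

9·p = 20/19 ≈ 1.0526; existence NOT certified by the union bound.


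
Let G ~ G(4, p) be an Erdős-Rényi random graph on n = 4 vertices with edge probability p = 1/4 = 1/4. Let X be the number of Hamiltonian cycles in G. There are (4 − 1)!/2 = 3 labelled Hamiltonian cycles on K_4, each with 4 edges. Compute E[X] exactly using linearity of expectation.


K_4 has (4 − 1)!/2 = 3 labelled Hamiltonian cycles.
For each such Hamiltonian cycle H, let X_H = 1 if all 4 edges of H are present in G. Then P[X_H = 1] = p^{4} = (1/4)^{4} = 1/256.
Summing the indicators: E[X] = Σ_H E[X_H] = 3 · p^{4} = 3 · 1/256 = 3/256.
Numerically: E[X] ≈ 0.0117188.

E[X] = 3 · (1/4)^{4} = 3/256 ≈ 0.0117188.


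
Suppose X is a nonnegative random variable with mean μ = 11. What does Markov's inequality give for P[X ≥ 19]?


μ = E[X] = 11, a = 19.
Markov: P[X ≥ 19] ≤ μ/a = (11)/19 = 11/19.
Numerically: ≈ 0.578947.
(Since a = 19 > μ = 11.000000, the bound 11/19 is < 1 and informative.)

P[X ≥ 19] ≤ 11/19 ≈ 0.578947.


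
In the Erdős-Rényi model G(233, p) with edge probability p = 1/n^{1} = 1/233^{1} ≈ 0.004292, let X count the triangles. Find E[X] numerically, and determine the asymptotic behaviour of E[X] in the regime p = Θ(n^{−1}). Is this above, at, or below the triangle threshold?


Number of potential triangles: C(233, 3) = 2081156.
Each occurs with probability p³ ≈ (0.004292)³ ≈ 7.905553e-08.
By linearity: E[X] = C(233, 3)·p³ ≈ 2081156 · 7.905553e-08 ≈ 0.1645.
Here α = 1, so p = 1/n is exactly at the triangle threshold p ~ 1/n. Asymptotically E[X] → c³/6 = 1³/6 = 1/6 ≈ 0.1667, a bounded constant. In this regime the triangle count is asymptotically Poisson(c³/6).

E[X] ≈ 0.1645; in regime p = Θ(1/n^{1}) E[X] stays bounded (at the triangle threshold p ~ 1/n).


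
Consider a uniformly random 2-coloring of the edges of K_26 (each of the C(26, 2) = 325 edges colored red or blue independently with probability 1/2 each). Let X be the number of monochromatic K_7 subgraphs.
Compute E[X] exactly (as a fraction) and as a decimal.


Let X = Σ_S X_S over the C(26, 7) = 657800 subsets S of size 7, where X_S = 1 if the K_7 on S is monochromatic.
For a fixed S, the K_7 on S has C(7, 2) = 21 edges. P[all 21 edges red] = (1/2)^21, and likewise for blue, so P[monochromatic] = 2·(1/2)^21 = 2^{1 − 21} = 1/1048576.
By linearity of expectation: E[X] = C(26, 7) · 2^{1 − 21} = 657800 · 1/1048576 = 82225/131072.
Numerically: E[X] ≈ 0.627.

E[X] = C(26,7)·2^(1−C(7,2)) = 82225/131072 ≈ 0.627.


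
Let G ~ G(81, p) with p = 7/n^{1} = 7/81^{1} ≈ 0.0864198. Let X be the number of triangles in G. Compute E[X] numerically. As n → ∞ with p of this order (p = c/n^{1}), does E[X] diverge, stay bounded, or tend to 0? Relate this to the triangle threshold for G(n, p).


Number of potential triangles: C(81, 3) = 85320.
Each occurs with probability p³ ≈ (0.0864198)³ ≈ 6.45415013e-04.
By linearity: E[X] = C(81, 3)·p³ ≈ 85320 · 6.45415013e-04 ≈ 55.066809.
Here α = 1, so p = 7/n is exactly at the triangle threshold p ~ 1/n. Asymptotically E[X] → c³/6 = 7³/6 = 343/6 ≈ 57.166667, a bounded constant. In this regime the triangle count is asymptotically Poisson(c³/6).

E[X] ≈ 55.066809; in regime p = Θ(1/n^{1}) E[X] stays bounded (at the triangle threshold p ~ 1/n).


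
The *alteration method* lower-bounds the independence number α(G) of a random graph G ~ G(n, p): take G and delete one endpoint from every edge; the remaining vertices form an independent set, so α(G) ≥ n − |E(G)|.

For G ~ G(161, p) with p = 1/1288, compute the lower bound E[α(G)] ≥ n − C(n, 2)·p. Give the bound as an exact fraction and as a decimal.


E[|E(G)|] = C(161, 2)·p = 12880 · (1/1288) = 10.
E[α(G)] ≥ n − E[|E(G)|] = 161 − 10 = 151.
Numerically: ≈ 151.00000.
(This is only a lower bound; the true E[α(G)] may be larger.)

E[α(G)] ≥ 151 ≈ 151.00000.


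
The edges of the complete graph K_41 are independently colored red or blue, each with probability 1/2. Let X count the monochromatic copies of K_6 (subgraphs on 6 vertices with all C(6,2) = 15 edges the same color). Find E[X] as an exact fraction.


Let X = Σ_S X_S over the C(41, 6) = 4496388 subsets S of size 6, where X_S = 1 if the K_6 on S is monochromatic.
For a fixed S, the K_6 on S has C(6, 2) = 15 edges. P[all 15 edges red] = (1/2)^15, and likewise for blue, so P[monochromatic] = 2·(1/2)^15 = 2^{1 − 15} = 1/16384.
By linearity of expectation: E[X] = C(41, 6) · 2^{1 − 15} = 4496388 · 1/16384 = 1124097/4096.
Numerically: E[X] ≈ 274.438.

E[X] = C(41,6)·2^(1−C(6,2)) = 1124097/4096 ≈ 274.438.


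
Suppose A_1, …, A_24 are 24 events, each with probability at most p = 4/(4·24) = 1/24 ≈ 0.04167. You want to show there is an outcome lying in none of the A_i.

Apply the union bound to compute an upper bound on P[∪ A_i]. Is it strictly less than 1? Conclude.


Union bound: P[∪_{i=1}^{24} A_i] ≤ Σ_i P[A_i] ≤ 24·p = 24·(1/24) = 1.
Numerically: 1 ≈ 1.00000.
Is 1 < 1? NO.
Since the bound 1 is ≥ 1, the union bound is uninformative here; it does NOT by itself certify existence.

24·p = 1 ≈ 1.00000; existence NOT certified by the union bound.


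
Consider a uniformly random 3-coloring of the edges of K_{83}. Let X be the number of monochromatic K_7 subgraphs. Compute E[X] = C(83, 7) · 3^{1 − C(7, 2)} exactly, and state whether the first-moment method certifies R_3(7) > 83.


E[X] = C(83, 7) · 3^{1 − 21} = 4151918628 · 3^{−20} = 4151918628/3486784401.
As a reduced fraction: E[X] = 153774764/129140163 ≈ 1.191.
Is E[X] < 1? NO.
Since E[X] ≥ 1, the first-moment bound is inconclusive at n = 83; it does NOT by itself certify R_3(7) > 83.

E[X] = 153774764/129140163 ≈ 1.191; E[X] ≥ 1; first-moment method inconclusive here.


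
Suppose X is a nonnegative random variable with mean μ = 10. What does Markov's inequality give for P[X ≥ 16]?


μ = E[X] = 10, a = 16.
Markov: P[X ≥ 16] ≤ μ/a = (10)/16 = 5/8.
Numerically: ≈ 0.625000.
(Since a = 16 > μ = 10.000000, the bound 5/8 is < 1 and informative.)

P[X ≥ 16] ≤ 5/8 ≈ 0.625000.


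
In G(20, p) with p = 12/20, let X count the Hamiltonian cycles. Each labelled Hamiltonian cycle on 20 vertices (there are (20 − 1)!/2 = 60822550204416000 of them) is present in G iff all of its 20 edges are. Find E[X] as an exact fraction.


K_20 has (20 − 1)!/2 = 60822550204416000 labelled Hamiltonian cycles.
For each such Hamiltonian cycle H, let X_H = 1 if all 20 edges of H are present in G. Then P[X_H = 1] = p^{20} = (3/5)^{20} = 3486784401/95367431640625.
By linearity of expectation: E[X] = Σ_H E[X_H] = 60822550204416000 · p^{20} = 60822550204416000 · 3486784401/95367431640625 = 1696600954254376560918528/762939453125.
Numerically: E[X] ≈ 2.22e+12.

E[X] = 60822550204416000 · (3/5)^{20} = 1696600954254376560918528/762939453125 ≈ 2.22e+12.


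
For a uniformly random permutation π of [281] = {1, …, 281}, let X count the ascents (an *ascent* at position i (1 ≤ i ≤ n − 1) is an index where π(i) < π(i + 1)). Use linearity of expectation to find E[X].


Write X = Σ X_I over i = 1, …, 280, with X_I the indicator of one ascent.
There are 280 indicators.
For each fixed i, the pair (π(i), π(i+1)) is a uniformly random ordered pair of distinct values from {1, …, 281}; by symmetry P[π(i) < π(i+1)] = 1/2.
By linearity: E[X] = 280 · (1/2) = (281 − 1) · (1/2) = 140 ≈ 140.000.

E[X] = 140 = 140.000.


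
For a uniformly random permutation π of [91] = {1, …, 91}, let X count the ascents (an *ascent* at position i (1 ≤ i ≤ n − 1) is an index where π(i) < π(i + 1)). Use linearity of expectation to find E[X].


Write X = Σ X_I over i = 1, …, 90, with X_I the indicator of one ascent.
There are 90 indicators.
For each fixed i, the pair (π(i), π(i+1)) is a uniformly random ordered pair of distinct values from {1, …, 91}; by symmetry P[π(i) < π(i+1)] = 1/2.
By linearity: E[X] = 90 · (1/2) = (91 − 1) · (1/2) = 45 ≈ 45.000.

E[X] = 45 = 45.000.


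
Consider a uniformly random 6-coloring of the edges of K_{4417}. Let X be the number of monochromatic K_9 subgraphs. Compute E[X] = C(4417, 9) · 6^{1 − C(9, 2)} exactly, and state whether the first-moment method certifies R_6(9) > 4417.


E[X] = C(4417, 9) · 6^{1 − 36} = 1749208766098544225331185560 · 6^{−35} = 1749208766098544225331185560/1719070799748422591028658176.
As a reduced fraction: E[X] = 218651095762318028166398195/214883849968552823878582272 ≈ 1.01753.
Is E[X] < 1? NO.
Since E[X] ≥ 1, the first-moment bound is inconclusive at n = 4417; it does NOT by itself certify R_6(9) > 4417.

E[X] = 218651095762318028166398195/214883849968552823878582272 ≈ 1.01753; E[X] ≥ 1; first-moment method inconclusive here.


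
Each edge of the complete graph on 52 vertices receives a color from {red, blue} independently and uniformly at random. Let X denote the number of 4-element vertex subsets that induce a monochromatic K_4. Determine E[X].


Let X = Σ_S X_S over the C(52, 4) = 270725 subsets S of size 4, where X_S = 1 if the K_4 on S is monochromatic.
For a fixed S, the K_4 on S has C(4, 2) = 6 edges. P[all 6 edges red] = (1/2)^6, and likewise for blue, so P[monochromatic] = 2·(1/2)^6 = 2^{1 − 6} = 1/32.
By linearity of expectation: E[X] = C(52, 4) · 2^{1 − 6} = 270725 · 1/32 = 270725/32.
Numerically: E[X] ≈ 8460.15625.

E[X] = C(52,4)·2^(1−C(4,2)) = 270725/32 ≈ 8460.15625.


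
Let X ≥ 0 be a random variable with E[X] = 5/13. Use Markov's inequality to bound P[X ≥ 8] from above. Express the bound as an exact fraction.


μ = E[X] = 5/13, a = 8.
Markov: P[X ≥ 8] ≤ μ/a = (5/13)/8 = 5/104.
Numerically: ≈ 0.0481.
(Since a = 8 > μ = 0.3846, the bound 5/104 is < 1 and informative.)

P[X ≥ 8] ≤ 5/104 ≈ 0.0481.


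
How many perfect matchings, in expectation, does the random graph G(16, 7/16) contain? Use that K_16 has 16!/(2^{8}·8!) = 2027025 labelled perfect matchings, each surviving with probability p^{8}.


K_16 has 16!/(2^{8}·8!) = 2027025 labelled perfect matchings.
For each such perfect matching H, let X_H = 1 if all 8 edges of H are present in G. Then P[X_H = 1] = p^{8} = (7/16)^{8} = 5764801/4294967296.
By linearity: E[X] = Σ_H E[X_H] = 2027025 · p^{8} = 2027025 · 5764801/4294967296 = 11685395747025/4294967296.
Numerically: E[X] ≈ 2.72e+03.

E[X] = 2027025 · (7/16)^{8} = 11685395747025/4294967296 ≈ 2.72e+03.


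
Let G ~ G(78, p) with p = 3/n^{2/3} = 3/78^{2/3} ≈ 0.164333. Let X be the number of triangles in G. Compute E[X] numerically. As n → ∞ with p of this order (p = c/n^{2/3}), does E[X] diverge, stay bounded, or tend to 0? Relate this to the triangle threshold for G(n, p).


Number of potential triangles: C(78, 3) = 76076.
Each occurs with probability p³ ≈ (0.164333)³ ≈ 4.43786982e-03.
By linearity: E[X] = C(78, 3)·p³ ≈ 76076 · 4.43786982e-03 ≈ 337.615385.
Since α = 2/3 < 1, p = c/n^{2/3} ≫ 1/n is above the triangle threshold p ~ 1/n. Asymptotically E[X] ~ (c³/6)·n^{3(1−α)} = (3³/6)·n^{1} → ∞; triangles are abundant w.h.p.

E[X] ≈ 337.615385; in regime p = Θ(1/n^{2/3}) E[X] diverges (above the triangle threshold p ~ 1/n).


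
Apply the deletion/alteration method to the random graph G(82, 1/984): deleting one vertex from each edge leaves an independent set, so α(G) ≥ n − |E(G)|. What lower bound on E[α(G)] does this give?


E[|E(G)|] = C(82, 2)·p = 3321 · (1/984) = 27/8.
E[α(G)] ≥ n − E[|E(G)|] = 82 − 27/8 = 629/8.
Numerically: ≈ 78.625.
(This is only a lower bound; the true E[α(G)] may be larger.)

E[α(G)] ≥ 629/8 ≈ 78.625.


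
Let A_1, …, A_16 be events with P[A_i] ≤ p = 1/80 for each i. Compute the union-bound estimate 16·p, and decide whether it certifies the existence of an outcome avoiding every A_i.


Union bound: P[∪_{i=1}^{16} A_i] ≤ Σ_i P[A_i] ≤ 16·p = 16·(1/80) = 1/5.
Numerically: 1/5 ≈ 0.20000.
Is 1/5 < 1? YES.
Since P[∪ A_i] ≤ 1/5 < 1, the complement has P[∩ A_i^c] ≥ 1 − 1/5 = 4/5 > 0, so some outcome avoids every A_i.

16·p = 1/5 ≈ 0.20000; existence CERTIFIED by the union bound.


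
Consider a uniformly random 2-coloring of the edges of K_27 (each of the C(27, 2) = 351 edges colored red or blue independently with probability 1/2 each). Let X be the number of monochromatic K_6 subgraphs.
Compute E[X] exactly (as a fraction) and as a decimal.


Let X = Σ_S X_S over the C(27, 6) = 296010 subsets S of size 6, where X_S = 1 if the K_6 on S is monochromatic.
For a fixed S, the K_6 on S has C(6, 2) = 15 edges. P[all 15 edges red] = (1/2)^15, and likewise for blue, so P[monochromatic] = 2·(1/2)^15 = 2^{1 − 15} = 1/16384.
Summing: E[X] = C(27, 6) · 2^{1 − 15} = 296010 · 1/16384 = 148005/8192.
Numerically: E[X] ≈ 18.067017.

E[X] = C(27,6)·2^(1−C(6,2)) = 148005/8192 ≈ 18.067017.


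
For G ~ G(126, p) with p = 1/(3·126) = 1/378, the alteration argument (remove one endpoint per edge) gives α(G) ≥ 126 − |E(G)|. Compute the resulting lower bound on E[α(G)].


E[|E(G)|] = C(126, 2)·p = 7875 · (1/378) = 125/6.
E[α(G)] ≥ n − E[|E(G)|] = 126 − 125/6 = 631/6.
Numerically: ≈ 105.1667.
(This is only a lower bound; the true E[α(G)] may be larger.)

E[α(G)] ≥ 631/6 ≈ 105.1667.


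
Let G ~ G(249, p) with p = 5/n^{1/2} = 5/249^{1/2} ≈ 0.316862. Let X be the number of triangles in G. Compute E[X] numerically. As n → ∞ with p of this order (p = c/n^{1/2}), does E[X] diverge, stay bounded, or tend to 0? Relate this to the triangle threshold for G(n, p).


Number of potential triangles: C(249, 3) = 2542124.
Each occurs with probability p³ ≈ (0.316862)³ ≈ 3.18134664e-02.
By linearity: E[X] = C(249, 3)·p³ ≈ 2542124 · 3.18134664e-02 ≈ 80873.776438.
Since α = 1/2 < 1, p = c/n^{1/2} ≫ 1/n is above the triangle threshold p ~ 1/n. Asymptotically E[X] ~ (c³/6)·n^{3(1−α)} = (5³/6)·n^{1.5} → ∞; triangles are abundant w.h.p.

E[X] ≈ 80873.776438; in regime p = Θ(1/n^{1/2}) E[X] diverges (above the triangle threshold p ~ 1/n).


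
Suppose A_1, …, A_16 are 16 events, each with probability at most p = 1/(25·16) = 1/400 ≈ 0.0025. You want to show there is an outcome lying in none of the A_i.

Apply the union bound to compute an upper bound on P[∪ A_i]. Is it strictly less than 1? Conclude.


Union bound: P[∪_{i=1}^{16} A_i] ≤ Σ_i P[A_i] ≤ 16·p = 16·(1/400) = 1/25.
Numerically: 1/25 ≈ 0.0400.
Is 1/25 < 1? YES.
Since P[∪ A_i] ≤ 1/25 < 1, the complement has P[∩ A_i^c] ≥ 1 − 1/25 = 24/25 > 0, so some outcome avoids every A_i.

16·p = 1/25 ≈ 0.0400; existence CERTIFIED by the union bound.


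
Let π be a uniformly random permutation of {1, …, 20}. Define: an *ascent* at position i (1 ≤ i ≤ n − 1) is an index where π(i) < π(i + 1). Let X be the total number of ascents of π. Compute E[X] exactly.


Write X = Σ X_I over i = 1, …, 19, with X_I the indicator of one ascent.
There are 19 indicators.
For each fixed i, the pair (π(i), π(i+1)) is a uniformly random ordered pair of distinct values from {1, …, 20}; by symmetry P[π(i) < π(i+1)] = 1/2.
By linearity: E[X] = 19 · (1/2) = (20 − 1) · (1/2) = 19/2 ≈ 9.500.

E[X] = 19/2 = 9.500.


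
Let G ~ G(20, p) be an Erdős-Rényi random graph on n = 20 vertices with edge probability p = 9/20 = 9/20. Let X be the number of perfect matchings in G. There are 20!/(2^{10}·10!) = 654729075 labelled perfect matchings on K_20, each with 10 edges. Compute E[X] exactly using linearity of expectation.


K_20 has 20!/(2^{10}·10!) = 654729075 labelled perfect matchings.
For each such perfect matching H, let X_H = 1 if all 10 edges of H are present in G. Then P[X_H = 1] = p^{10} = (9/20)^{10} = 3486784401/10240000000000.
Summing the indicators: E[X] = Σ_H E[X_H] = 654729075 · p^{10} = 654729075 · 3486784401/10240000000000 = 91315965023646363/409600000000.
Numerically: E[X] ≈ 2.23e+05.

E[X] = 654729075 · (9/20)^{10} = 91315965023646363/409600000000 ≈ 2.23e+05.


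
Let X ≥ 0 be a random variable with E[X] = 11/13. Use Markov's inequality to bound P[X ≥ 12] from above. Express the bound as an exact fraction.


μ = E[X] = 11/13, a = 12.
Markov: P[X ≥ 12] ≤ μ/a = (11/13)/12 = 11/156.
Numerically: ≈ 0.070513.
(Since a = 12 > μ = 0.846154, the bound 11/156 is < 1 and informative.)

P[X ≥ 12] ≤ 11/156 ≈ 0.070513.


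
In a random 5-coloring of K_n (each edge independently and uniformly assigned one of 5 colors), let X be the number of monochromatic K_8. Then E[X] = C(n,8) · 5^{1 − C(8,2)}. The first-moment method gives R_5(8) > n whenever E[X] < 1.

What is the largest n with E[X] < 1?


We need C(n, 8) · 5^{1 − 28} < 1, i.e. C(n, 8) < 5^{28 − 1} = 7450580596923828125.
Check values of n near the boundary:
  n = 859: C(859, 8) = 7115855595170747139; 7115855595170747139 < 7450580596923828125? YES
  n = 860: C(860, 8) = 7182671140665308145; 7182671140665308145 < 7450580596923828125? YES
  n = 861: C(861, 8) = 7250034996615275865; 7250034996615275865 < 7450580596923828125? YES
  n = 862: C(862, 8) = 7317951015318931845; 7317951015318931845 < 7450580596923828125? YES
  n = 863: C(863, 8) = 7386423071602617757; 7386423071602617757 < 7450580596923828125? YES
  n = 864: C(864, 8) = 7455455062926006708; 7455455062926006708 < 7450580596923828125? NO
The largest n with C(n, 8) < 7450580596923828125 is n = 863 (where E[X] = 7386423071602617757/7450580596923828125 ≈ 0.991). Hence R_5(8) > 863, i.e. R_5(8) ≥ 864.

Largest n = 863; hence R_5(8) > 863.


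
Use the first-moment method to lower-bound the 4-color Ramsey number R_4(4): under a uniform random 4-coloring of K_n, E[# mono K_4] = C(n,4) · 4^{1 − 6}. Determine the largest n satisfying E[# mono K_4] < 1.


We need C(n, 4) · 4^{1 − 6} < 1, i.e. C(n, 4) < 4^{6 − 1} = 1024.
Check values of n near the boundary:
  n = 11: C(11, 4) = 330; 330 < 1024? YES
  n = 12: C(12, 4) = 495; 495 < 1024? YES
  n = 13: C(13, 4) = 715; 715 < 1024? YES
  n = 14: C(14, 4) = 1001; 1001 < 1024? YES
  n = 15: C(15, 4) = 1365; 1365 < 1024? NO
  n = 16: C(16, 4) = 1820; 1820 < 1024? NO
The largest n with C(n, 4) < 1024 is n = 14 (where E[X] = 1001/1024 ≈ 0.978). Hence R_4(4) > 14, i.e. R_4(4) ≥ 15.

Largest n = 14; hence R_4(4) > 14.


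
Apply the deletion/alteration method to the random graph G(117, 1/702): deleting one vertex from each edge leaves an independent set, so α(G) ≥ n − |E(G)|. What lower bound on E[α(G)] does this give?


E[|E(G)|] = C(117, 2)·p = 6786 · (1/702) = 29/3.
E[α(G)] ≥ n − E[|E(G)|] = 117 − 29/3 = 322/3.
Numerically: ≈ 107.33333.
(This is only a lower bound; the true E[α(G)] may be larger.)

E[α(G)] ≥ 322/3 ≈ 107.33333.


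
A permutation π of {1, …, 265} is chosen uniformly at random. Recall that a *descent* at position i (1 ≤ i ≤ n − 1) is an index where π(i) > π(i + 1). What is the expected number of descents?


Write X = Σ X_I over i = 1, …, 264, with X_I the indicator of one descent.
There are 264 indicators.
For each fixed i, the pair (π(i), π(i+1)) is a uniformly random ordered pair of distinct values from {1, …, 265}; by symmetry P[π(i) > π(i+1)] = 1/2.
By linearity: E[X] = 264 · (1/2) = (265 − 1) · (1/2) = 132 ≈ 132.0000.

E[X] = 132 = 132.0000.


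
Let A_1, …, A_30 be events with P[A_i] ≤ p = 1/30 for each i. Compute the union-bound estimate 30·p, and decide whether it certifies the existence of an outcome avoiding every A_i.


Union bound: P[∪_{i=1}^{30} A_i] ≤ Σ_i P[A_i] ≤ 30·p = 30·(1/30) = 1.
Numerically: 1 ≈ 1.00000.
Is 1 < 1? NO.
Since the bound 1 is ≥ 1, the union bound is uninformative here; it does NOT by itself certify existence.

30·p = 1 ≈ 1.00000; existence NOT certified by the union bound.


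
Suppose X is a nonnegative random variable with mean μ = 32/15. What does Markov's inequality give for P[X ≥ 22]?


μ = E[X] = 32/15, a = 22.
Markov: P[X ≥ 22] ≤ μ/a = (32/15)/22 = 16/165.
Numerically: ≈ 0.096970.
(Since a = 22 > μ = 2.133333, the bound 16/165 is < 1 and informative.)

P[X ≥ 22] ≤ 16/165 ≈ 0.096970.


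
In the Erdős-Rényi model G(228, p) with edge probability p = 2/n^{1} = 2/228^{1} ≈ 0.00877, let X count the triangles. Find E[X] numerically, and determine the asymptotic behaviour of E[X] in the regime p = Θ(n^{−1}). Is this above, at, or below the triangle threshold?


Number of potential triangles: C(228, 3) = 1949476.
Each occurs with probability p³ ≈ (0.00877)³ ≈ 6.74972e-07.
By linearity: E[X] = C(228, 3)·p³ ≈ 1949476 · 6.74972e-07 ≈ 1.316.
Here α = 1, so p = 2/n is exactly at the triangle threshold p ~ 1/n. Asymptotically E[X] → c³/6 = 2³/6 = 4/3 ≈ 1.333, a bounded constant. In this regime the triangle count is asymptotically Poisson(c³/6).

E[X] ≈ 1.316; in regime p = Θ(1/n^{1}) E[X] stays bounded (at the triangle threshold p ~ 1/n).


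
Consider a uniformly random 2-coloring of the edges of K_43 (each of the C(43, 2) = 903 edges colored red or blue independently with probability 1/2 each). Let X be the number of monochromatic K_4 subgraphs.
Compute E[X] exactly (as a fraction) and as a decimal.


Let X = Σ_S X_S over the C(43, 4) = 123410 subsets S of size 4, where X_S = 1 if the K_4 on S is monochromatic.
For a fixed S, the K_4 on S has C(4, 2) = 6 edges. P[all 6 edges red] = (1/2)^6, and likewise for blue, so P[monochromatic] = 2·(1/2)^6 = 2^{1 − 6} = 1/32.
By linearity of expectation: E[X] = C(43, 4) · 2^{1 − 6} = 123410 · 1/32 = 61705/16.
Numerically: E[X] ≈ 3856.5625.

E[X] = C(43,4)·2^(1−C(4,2)) = 61705/16 ≈ 3856.5625.


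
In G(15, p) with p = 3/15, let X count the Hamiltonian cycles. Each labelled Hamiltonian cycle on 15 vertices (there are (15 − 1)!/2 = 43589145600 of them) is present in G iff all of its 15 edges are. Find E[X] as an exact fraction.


K_15 has (15 − 1)!/2 = 43589145600 labelled Hamiltonian cycles.
For each such Hamiltonian cycle H, let X_H = 1 if all 15 edges of H are present in G. Then P[X_H = 1] = p^{15} = (1/5)^{15} = 1/30517578125.
Summing the indicators: E[X] = Σ_H E[X_H] = 43589145600 · p^{15} = 43589145600 · 1/30517578125 = 1743565824/1220703125.
Numerically: E[X] ≈ 1.428.

E[X] = 43589145600 · (1/5)^{15} = 1743565824/1220703125 ≈ 1.428.


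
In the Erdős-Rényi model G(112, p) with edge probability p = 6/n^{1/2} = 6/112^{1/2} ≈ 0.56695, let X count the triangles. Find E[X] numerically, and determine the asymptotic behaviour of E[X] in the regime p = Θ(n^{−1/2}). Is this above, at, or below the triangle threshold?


Number of potential triangles: C(112, 3) = 227920.
Each occurs with probability p³ ≈ (0.56695)³ ≈ 1.8223287e-01.
By linearity: E[X] = C(112, 3)·p³ ≈ 227920 · 1.8223287e-01 ≈ 41534.51594.
Since α = 1/2 < 1, p = c/n^{1/2} ≫ 1/n is above the triangle threshold p ~ 1/n. Asymptotically E[X] ~ (c³/6)·n^{3(1−α)} = (6³/6)·n^{1.5} → ∞; triangles are abundant w.h.p.

E[X] ≈ 41534.51594; in regime p = Θ(1/n^{1/2}) E[X] diverges (above the triangle threshold p ~ 1/n).


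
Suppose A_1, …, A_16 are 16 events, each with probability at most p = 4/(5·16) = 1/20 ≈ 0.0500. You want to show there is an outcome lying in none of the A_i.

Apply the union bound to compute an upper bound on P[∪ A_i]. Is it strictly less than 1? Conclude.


Union bound: P[∪_{i=1}^{16} A_i] ≤ Σ_i P[A_i] ≤ 16·p = 16·(1/20) = 4/5.
Numerically: 4/5 ≈ 0.8000.
Is 4/5 < 1? YES.
Since P[∪ A_i] ≤ 4/5 < 1, the complement has P[∩ A_i^c] ≥ 1 − 4/5 = 1/5 > 0, so some outcome avoids every A_i.

16·p = 4/5 ≈ 0.8000; existence CERTIFIED by the union bound.


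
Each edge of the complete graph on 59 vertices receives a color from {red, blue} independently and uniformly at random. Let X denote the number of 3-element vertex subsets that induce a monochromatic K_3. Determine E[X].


Let X = Σ_S X_S over the C(59, 3) = 32509 subsets S of size 3, where X_S = 1 if the K_3 on S is monochromatic.
For a fixed S, the K_3 on S has C(3, 2) = 3 edges. P[all 3 edges red] = (1/2)^3, and likewise for blue, so P[monochromatic] = 2·(1/2)^3 = 2^{1 − 3} = 1/4.
Summing: E[X] = C(59, 3) · 2^{1 − 3} = 32509 · 1/4 = 32509/4.
Numerically: E[X] ≈ 8127.250.

E[X] = C(59,3)·2^(1−C(3,2)) = 32509/4 ≈ 8127.250.


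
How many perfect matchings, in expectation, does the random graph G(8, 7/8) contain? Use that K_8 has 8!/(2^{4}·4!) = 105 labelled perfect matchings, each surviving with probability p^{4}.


K_8 has 8!/(2^{4}·4!) = 105 labelled perfect matchings.
For each such perfect matching H, let X_H = 1 if all 4 edges of H are present in G. Then P[X_H = 1] = p^{4} = (7/8)^{4} = 2401/4096.
By linearity of expectation: E[X] = Σ_H E[X_H] = 105 · p^{4} = 105 · 2401/4096 = 252105/4096.
Numerically: E[X] ≈ 61.5.

E[X] = 105 · (7/8)^{4} = 252105/4096 ≈ 61.5.


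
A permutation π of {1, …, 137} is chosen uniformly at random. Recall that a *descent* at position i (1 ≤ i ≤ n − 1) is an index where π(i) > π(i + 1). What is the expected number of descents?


Write X = Σ X_I over i = 1, …, 136, with X_I the indicator of one descent.
There are 136 indicators.
For each fixed i, the pair (π(i), π(i+1)) is a uniformly random ordered pair of distinct values from {1, …, 137}; by symmetry P[π(i) > π(i+1)] = 1/2.
By linearity: E[X] = 136 · (1/2) = (137 − 1) · (1/2) = 68 ≈ 68.0000.

E[X] = 68 = 68.0000.


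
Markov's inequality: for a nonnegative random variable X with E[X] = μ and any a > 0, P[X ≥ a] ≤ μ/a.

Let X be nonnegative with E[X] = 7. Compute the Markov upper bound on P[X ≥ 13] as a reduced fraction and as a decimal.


μ = E[X] = 7, a = 13.
Markov: P[X ≥ 13] ≤ μ/a = (7)/13 = 7/13.
Numerically: ≈ 0.538462.
(Since a = 13 > μ = 7.000000, the bound 7/13 is < 1 and informative.)

P[X ≥ 13] ≤ 7/13 ≈ 0.538462.


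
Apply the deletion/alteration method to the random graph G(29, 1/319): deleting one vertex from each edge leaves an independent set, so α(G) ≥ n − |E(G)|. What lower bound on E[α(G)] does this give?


E[|E(G)|] = C(29, 2)·p = 406 · (1/319) = 14/11.
E[α(G)] ≥ n − E[|E(G)|] = 29 − 14/11 = 305/11.
Numerically: ≈ 27.727.
(This is only a lower bound; the true E[α(G)] may be larger.)

E[α(G)] ≥ 305/11 ≈ 27.727.


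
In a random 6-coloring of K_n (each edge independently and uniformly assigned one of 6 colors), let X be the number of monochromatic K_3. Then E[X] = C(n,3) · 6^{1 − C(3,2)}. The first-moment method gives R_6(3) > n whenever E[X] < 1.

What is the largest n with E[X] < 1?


We need C(n, 3) · 6^{1 − 3} < 1, i.e. C(n, 3) < 6^{3 − 1} = 36.
Check values of n near the boundary:
  n = 5: C(5, 3) = 10; 10 < 36? YES
  n = 6: C(6, 3) = 20; 20 < 36? YES
  n = 7: C(7, 3) = 35; 35 < 36? YES
  n = 8: C(8, 3) = 56; 56 < 36? NO
The largest n with C(n, 3) < 36 is n = 7 (where E[X] = 35/36 ≈ 0.972). Hence R_6(3) > 7, i.e. R_6(3) ≥ 8.

Largest n = 7; hence R_6(3) > 7.


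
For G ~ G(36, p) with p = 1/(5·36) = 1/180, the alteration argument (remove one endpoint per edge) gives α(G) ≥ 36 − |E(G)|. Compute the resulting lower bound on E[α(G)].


E[|E(G)|] = C(36, 2)·p = 630 · (1/180) = 7/2.
E[α(G)] ≥ n − E[|E(G)|] = 36 − 7/2 = 65/2.
Numerically: ≈ 32.500000.
(This is only a lower bound; the true E[α(G)] may be larger.)

E[α(G)] ≥ 65/2 ≈ 32.500000.


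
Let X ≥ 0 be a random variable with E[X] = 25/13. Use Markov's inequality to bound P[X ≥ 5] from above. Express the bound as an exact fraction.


μ = E[X] = 25/13, a = 5.
Markov: P[X ≥ 5] ≤ μ/a = (25/13)/5 = 5/13.
Numerically: ≈ 0.385.
(Since a = 5 > μ = 1.923, the bound 5/13 is < 1 and informative.)

P[X ≥ 5] ≤ 5/13 ≈ 0.385.


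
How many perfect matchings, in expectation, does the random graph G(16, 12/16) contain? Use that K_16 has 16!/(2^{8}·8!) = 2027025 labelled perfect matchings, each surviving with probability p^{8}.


K_16 has 16!/(2^{8}·8!) = 2027025 labelled perfect matchings.
For each such perfect matching H, let X_H = 1 if all 8 edges of H are present in G. Then P[X_H = 1] = p^{8} = (3/4)^{8} = 6561/65536.
By linearity: E[X] = Σ_H E[X_H] = 2027025 · p^{8} = 2027025 · 6561/65536 = 13299311025/65536.
Numerically: E[X] ≈ 2.029e+05.

E[X] = 2027025 · (3/4)^{8} = 13299311025/65536 ≈ 2.029e+05.


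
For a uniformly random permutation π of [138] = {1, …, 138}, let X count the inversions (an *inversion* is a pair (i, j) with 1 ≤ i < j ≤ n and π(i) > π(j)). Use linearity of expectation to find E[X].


Write X = Σ X_I over the C(138, 2) = 9453 pairs i < j, with X_I the indicator of one inversion.
There are 9453 indicators.
For each fixed pair i < j, the values π(i) and π(j) are two distinct elements of {1, …, 138} in uniformly random order; by symmetry P[π(i) > π(j)] = 1/2.
By linearity: E[X] = 9453 · (1/2) = C(138, 2) · (1/2) = 9453/2 = 9453/2 ≈ 4726.500.

E[X] = 9453/2 = 4726.500.


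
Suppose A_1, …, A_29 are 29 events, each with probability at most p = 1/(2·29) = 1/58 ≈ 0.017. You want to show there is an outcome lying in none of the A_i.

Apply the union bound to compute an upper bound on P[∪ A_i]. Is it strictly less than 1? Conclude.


Union bound: P[∪_{i=1}^{29} A_i] ≤ Σ_i P[A_i] ≤ 29·p = 29·(1/58) = 1/2.
Numerically: 1/2 ≈ 0.500.
Is 1/2 < 1? YES.
Since P[∪ A_i] ≤ 1/2 < 1, the complement has P[∩ A_i^c] ≥ 1 − 1/2 = 1/2 > 0, so some outcome avoids every A_i.

29·p = 1/2 ≈ 0.500; existence CERTIFIED by the union bound.


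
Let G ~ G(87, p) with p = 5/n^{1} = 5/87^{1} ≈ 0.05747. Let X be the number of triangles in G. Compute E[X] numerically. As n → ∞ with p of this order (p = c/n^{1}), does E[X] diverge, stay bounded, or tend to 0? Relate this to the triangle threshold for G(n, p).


Number of potential triangles: C(87, 3) = 105995.
Each occurs with probability p³ ≈ (0.05747)³ ≈ 1.898245e-04.
By linearity: E[X] = C(87, 3)·p³ ≈ 105995 · 1.898245e-04 ≈ 20.1204.
Here α = 1, so p = 5/n is exactly at the triangle threshold p ~ 1/n. Asymptotically E[X] → c³/6 = 5³/6 = 125/6 ≈ 20.8333, a bounded constant. In this regime the triangle count is asymptotically Poisson(c³/6).

E[X] ≈ 20.1204; in regime p = Θ(1/n^{1}) E[X] stays bounded (at the triangle threshold p ~ 1/n).


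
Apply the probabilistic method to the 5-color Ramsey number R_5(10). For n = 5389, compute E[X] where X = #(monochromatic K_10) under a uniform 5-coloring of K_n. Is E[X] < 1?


E[X] = C(5389, 10) · 5^{1 − 45} = 5645340767466558997768874792926 · 5^{−44} = 5645340767466558997768874792926/5684341886080801486968994140625.
As a reduced fraction: E[X] = 5645340767466558997768874792926/5684341886080801486968994140625 ≈ 0.993139.
Is E[X] < 1? YES.
Since E[X] < 1, there exists a 5-coloring of K_{5389} with no monochromatic K_10; hence R_5(10) > 5389.

E[X] = 5645340767466558997768874792926/5684341886080801486968994140625 ≈ 0.993139; E[X] < 1, so R_5(10) > 5389.


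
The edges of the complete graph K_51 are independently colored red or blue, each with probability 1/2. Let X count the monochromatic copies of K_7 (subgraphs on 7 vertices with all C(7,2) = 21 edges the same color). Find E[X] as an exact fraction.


Let X = Σ_S X_S over the C(51, 7) = 115775100 subsets S of size 7, where X_S = 1 if the K_7 on S is monochromatic.
For a fixed S, the K_7 on S has C(7, 2) = 21 edges. P[all 21 edges red] = (1/2)^21, and likewise for blue, so P[monochromatic] = 2·(1/2)^21 = 2^{1 − 21} = 1/1048576.
By linearity of expectation: E[X] = C(51, 7) · 2^{1 − 21} = 115775100 · 1/1048576 = 28943775/262144.
Numerically: E[X] ≈ 110.4117.

E[X] = C(51,7)·2^(1−C(7,2)) = 28943775/262144 ≈ 110.4117.
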